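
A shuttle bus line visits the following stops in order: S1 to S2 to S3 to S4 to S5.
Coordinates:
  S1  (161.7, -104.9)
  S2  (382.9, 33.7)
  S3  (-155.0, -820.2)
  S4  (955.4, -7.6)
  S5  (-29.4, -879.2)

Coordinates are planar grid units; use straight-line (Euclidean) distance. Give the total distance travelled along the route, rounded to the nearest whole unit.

3961

Leg distances:
S1→S2: 261.0  (cumulative 261.0)
S2→S3: 1009.2  (cumulative 1270.2)
S3→S4: 1376.0  (cumulative 2646.2)
S4→S5: 1315.1  (cumulative 3961.3)
Total route length ≈ 3961.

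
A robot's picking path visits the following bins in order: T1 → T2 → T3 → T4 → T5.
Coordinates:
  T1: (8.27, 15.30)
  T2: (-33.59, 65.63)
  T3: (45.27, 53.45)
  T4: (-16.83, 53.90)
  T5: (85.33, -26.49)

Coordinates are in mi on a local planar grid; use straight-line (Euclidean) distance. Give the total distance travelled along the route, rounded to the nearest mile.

337 mi

Leg distances:
T1→T2: 65.5 mi  (cumulative 65.5 mi)
T2→T3: 79.8 mi  (cumulative 145.3 mi)
T3→T4: 62.1 mi  (cumulative 207.4 mi)
T4→T5: 130.0 mi  (cumulative 337.4 mi)
Total route length ≈ 337 mi.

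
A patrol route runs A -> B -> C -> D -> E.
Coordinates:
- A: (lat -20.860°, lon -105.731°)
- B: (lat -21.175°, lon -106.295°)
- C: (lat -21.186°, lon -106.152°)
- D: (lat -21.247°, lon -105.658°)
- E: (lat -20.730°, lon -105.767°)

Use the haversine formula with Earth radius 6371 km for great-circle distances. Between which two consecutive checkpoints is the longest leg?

A–B

Leg distances:
A→B: 68.2 km
B→C: 14.9 km
C→D: 51.7 km
D→E: 58.6 km
The longest leg is A–B at 68.2 km.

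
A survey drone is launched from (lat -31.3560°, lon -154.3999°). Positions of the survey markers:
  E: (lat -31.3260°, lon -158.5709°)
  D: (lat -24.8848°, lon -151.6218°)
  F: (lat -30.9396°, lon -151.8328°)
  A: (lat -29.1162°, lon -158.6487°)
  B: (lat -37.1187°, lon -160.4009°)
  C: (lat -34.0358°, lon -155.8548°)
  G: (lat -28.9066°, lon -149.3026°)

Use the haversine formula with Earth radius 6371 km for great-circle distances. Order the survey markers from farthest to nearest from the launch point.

B, D, G, A, E, C, F

Distance from the launch point at (lat -31.3560°, lon -154.3999°) to each:
B (lat -37.1187°, lon -160.4009°): 845.1 km
D (lat -24.8848°, lon -151.6218°): 769.3 km
G (lat -28.9066°, lon -149.3026°): 560.7 km
A (lat -29.1162°, lon -158.6487°): 478.1 km
E (lat -31.3260°, lon -158.5709°): 396.1 km
C (lat -34.0358°, lon -155.8548°): 327.6 km
F (lat -30.9396°, lon -151.8328°): 248.6 km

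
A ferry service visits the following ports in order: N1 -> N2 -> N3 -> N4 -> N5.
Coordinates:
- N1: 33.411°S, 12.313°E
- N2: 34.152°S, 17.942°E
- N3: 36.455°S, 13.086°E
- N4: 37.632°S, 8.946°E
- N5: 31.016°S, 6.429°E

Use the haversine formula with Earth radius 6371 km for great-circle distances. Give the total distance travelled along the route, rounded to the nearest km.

2197 km

Leg distances:
N1→N2: 526.7 km  (cumulative 526.7 km)
N2→N3: 509.6 km  (cumulative 1036.2 km)
N3→N4: 390.0 km  (cumulative 1426.2 km)
N4→N5: 771.0 km  (cumulative 2197.3 km)
Total route length ≈ 2197 km.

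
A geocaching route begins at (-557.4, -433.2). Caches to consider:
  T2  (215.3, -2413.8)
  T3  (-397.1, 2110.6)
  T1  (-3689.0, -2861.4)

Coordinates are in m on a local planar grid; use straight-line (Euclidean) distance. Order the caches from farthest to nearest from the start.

T1, T3, T2

Distances from the start:
T1 (-3689.0, -2861.4): 3962.7 m
T3 (-397.1, 2110.6): 2548.8 m
T2 (215.3, -2413.8): 2126.0 m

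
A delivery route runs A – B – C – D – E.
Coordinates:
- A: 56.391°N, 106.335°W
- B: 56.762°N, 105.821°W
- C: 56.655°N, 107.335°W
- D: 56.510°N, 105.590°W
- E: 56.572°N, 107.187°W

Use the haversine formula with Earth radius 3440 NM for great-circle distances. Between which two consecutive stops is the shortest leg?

A–B

Leg distances:
A→B: 28.0 NM
B→C: 50.3 NM
C→D: 58.4 NM
D→E: 53.0 NM
The shortest leg is A–B at 28.0 NM.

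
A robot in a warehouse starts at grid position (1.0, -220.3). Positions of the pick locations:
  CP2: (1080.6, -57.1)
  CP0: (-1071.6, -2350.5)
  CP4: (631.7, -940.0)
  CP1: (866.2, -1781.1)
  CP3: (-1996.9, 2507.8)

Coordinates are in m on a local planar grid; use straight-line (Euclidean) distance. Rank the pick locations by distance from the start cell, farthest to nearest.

CP3, CP0, CP1, CP2, CP4

Distances from the start cell:
CP3 (-1996.9, 2507.8): 3381.4 m
CP0 (-1071.6, -2350.5): 2385.0 m
CP1 (866.2, -1781.1): 1784.6 m
CP2 (1080.6, -57.1): 1091.9 m
CP4 (631.7, -940.0): 956.9 m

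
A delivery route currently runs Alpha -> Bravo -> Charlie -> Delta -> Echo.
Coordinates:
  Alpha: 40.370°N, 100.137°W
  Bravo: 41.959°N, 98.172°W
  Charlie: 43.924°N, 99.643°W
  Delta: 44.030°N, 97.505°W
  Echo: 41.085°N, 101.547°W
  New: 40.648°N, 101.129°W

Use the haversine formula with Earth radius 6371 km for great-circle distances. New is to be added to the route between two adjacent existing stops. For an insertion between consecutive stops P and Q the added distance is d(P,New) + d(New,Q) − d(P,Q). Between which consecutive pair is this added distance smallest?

between Delta and Echo

Added distance for inserting New between each consecutive pair:
Alpha–Bravo: 134.8 km
Bravo–Charlie: 421.9 km
Charlie–Delta: 692.4 km
Delta–Echo: 74.1 km
Smallest added distance is 74.1 km, inserting between Delta and Echo.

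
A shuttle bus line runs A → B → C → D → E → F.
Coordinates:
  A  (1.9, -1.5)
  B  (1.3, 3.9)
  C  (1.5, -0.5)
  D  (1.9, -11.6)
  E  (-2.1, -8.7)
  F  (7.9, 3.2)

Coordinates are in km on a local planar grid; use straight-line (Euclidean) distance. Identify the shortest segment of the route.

B–C

Leg distances:
A→B: 5.4 km
B→C: 4.4 km
C→D: 11.1 km
D→E: 4.9 km
E→F: 15.5 km
The shortest leg is B–C at 4.4 km.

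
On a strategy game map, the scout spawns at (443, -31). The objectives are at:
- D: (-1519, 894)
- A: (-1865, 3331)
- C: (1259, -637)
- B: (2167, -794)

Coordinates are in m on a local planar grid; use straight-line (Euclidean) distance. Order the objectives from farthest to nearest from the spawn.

A, D, B, C

Computing each straight-line distance from (443, -31):
A (-1865, 3331): 4078.0 m
D (-1519, 894): 2169.1 m
B (2167, -794): 1885.3 m
C (1259, -637): 1016.4 m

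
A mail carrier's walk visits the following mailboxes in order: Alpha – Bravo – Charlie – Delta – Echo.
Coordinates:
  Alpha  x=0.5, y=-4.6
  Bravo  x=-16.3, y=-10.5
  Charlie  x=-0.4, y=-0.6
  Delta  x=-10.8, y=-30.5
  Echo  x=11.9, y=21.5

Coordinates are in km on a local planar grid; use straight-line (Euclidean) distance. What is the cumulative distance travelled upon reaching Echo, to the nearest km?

Leg distances:
Alpha→Bravo: 17.8 km  (cumulative 17.8 km)
Bravo→Charlie: 18.7 km  (cumulative 36.5 km)
Charlie→Delta: 31.7 km  (cumulative 68.2 km)
Delta→Echo: 56.7 km  (cumulative 124.9 km)
Cumulative distance at Echo ≈ 125 km.

125 km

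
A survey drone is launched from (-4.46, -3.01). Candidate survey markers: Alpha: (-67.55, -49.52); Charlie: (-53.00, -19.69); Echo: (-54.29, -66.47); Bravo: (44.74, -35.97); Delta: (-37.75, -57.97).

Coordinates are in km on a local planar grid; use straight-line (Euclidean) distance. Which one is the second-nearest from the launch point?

Bravo

Distance to each, sorted:
Charlie: 51.3 km
Bravo: 59.2 km
Delta: 64.3 km
Alpha: 78.4 km
Echo: 80.7 km
The second-nearest is Bravo at 59.2 km.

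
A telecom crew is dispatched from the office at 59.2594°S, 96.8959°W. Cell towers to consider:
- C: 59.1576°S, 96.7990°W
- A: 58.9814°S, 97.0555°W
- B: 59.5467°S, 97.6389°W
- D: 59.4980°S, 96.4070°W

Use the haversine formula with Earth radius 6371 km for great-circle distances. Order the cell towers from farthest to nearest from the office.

Distances from the office:
B 59.5467°S, 97.6389°W: 52.8 km
D 59.4980°S, 96.4070°W: 38.3 km
A 58.9814°S, 97.0555°W: 32.2 km
C 59.1576°S, 96.7990°W: 12.6 km

B, D, A, C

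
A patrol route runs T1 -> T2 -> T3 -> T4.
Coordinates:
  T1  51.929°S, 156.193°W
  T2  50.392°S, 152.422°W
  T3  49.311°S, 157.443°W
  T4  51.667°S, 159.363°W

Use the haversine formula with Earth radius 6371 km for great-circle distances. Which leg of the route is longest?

Leg distances:
T1→T2: 313.6 km
T2→T3: 379.4 km
T3→T4: 295.1 km
The longest leg is T2–T3 at 379.4 km.

T2–T3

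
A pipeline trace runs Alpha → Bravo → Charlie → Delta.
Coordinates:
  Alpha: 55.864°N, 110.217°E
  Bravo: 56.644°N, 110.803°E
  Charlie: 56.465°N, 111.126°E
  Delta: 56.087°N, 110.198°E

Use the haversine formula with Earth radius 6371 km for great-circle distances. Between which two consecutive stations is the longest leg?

Alpha–Bravo

Leg distances:
Alpha→Bravo: 94.0 km
Bravo→Charlie: 28.1 km
Charlie→Delta: 71.1 km
The longest leg is Alpha–Bravo at 94.0 km.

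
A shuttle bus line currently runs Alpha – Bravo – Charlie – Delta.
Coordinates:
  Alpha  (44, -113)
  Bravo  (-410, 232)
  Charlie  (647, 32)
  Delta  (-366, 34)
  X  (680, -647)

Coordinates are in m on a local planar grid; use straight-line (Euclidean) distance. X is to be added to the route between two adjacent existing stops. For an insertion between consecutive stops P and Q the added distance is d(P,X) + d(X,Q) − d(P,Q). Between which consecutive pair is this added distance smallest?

between Charlie and Delta

Added distance for inserting X between each consecutive pair:
Alpha–Bravo: 1660.5 m
Bravo–Charlie: 1004.3 m
Charlie–Delta: 914.9 m
Smallest added distance is 914.9 m, inserting between Charlie and Delta.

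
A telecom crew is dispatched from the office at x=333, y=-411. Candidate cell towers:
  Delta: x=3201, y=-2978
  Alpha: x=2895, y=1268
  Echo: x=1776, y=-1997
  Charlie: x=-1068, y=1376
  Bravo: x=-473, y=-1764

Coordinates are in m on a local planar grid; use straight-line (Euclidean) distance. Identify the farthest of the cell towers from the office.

Delta

Distances from the office (x=333, y=-411):
Delta: 3849.0 m
Alpha: 3063.1 m
Charlie: 2270.7 m
Echo: 2144.2 m
Bravo: 1574.9 m
The farthest is Delta at 3849.0 m.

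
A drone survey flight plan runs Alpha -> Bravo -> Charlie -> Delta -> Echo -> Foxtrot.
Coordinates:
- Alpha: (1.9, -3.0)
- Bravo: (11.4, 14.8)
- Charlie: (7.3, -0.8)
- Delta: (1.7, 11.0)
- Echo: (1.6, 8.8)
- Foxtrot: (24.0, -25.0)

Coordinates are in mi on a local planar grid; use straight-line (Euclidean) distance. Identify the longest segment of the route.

Leg distances:
Alpha→Bravo: 20.2 mi
Bravo→Charlie: 16.1 mi
Charlie→Delta: 13.1 mi
Delta→Echo: 2.2 mi
Echo→Foxtrot: 40.5 mi
The longest leg is Echo–Foxtrot at 40.5 mi.

Echo–Foxtrot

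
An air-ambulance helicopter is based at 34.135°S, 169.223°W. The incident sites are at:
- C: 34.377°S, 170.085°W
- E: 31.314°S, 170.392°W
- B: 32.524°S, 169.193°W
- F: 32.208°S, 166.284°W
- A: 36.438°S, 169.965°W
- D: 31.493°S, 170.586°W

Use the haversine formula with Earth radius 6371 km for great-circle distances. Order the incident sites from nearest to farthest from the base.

Distances from the base:
C 34.377°S, 170.085°W: 83.7 km
B 32.524°S, 169.193°W: 179.2 km
A 36.438°S, 169.965°W: 264.8 km
D 31.493°S, 170.586°W: 320.2 km
E 31.314°S, 170.392°W: 332.2 km
F 32.208°S, 166.284°W: 347.4 km

C, B, A, D, E, F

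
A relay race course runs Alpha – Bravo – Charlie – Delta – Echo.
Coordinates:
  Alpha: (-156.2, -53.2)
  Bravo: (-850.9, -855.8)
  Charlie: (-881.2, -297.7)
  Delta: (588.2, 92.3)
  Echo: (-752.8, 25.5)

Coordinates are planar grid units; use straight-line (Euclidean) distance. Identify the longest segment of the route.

Charlie–Delta

Leg distances:
Alpha→Bravo: 1061.5
Bravo→Charlie: 558.9
Charlie→Delta: 1520.3
Delta→Echo: 1342.7
The longest leg is Charlie–Delta at 1520.3.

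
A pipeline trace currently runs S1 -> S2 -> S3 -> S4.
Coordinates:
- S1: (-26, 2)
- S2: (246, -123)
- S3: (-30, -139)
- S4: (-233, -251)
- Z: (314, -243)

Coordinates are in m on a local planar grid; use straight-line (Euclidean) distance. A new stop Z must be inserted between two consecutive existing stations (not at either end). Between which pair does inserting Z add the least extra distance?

Added distance for inserting Z between each consecutive pair:
S1–S2: 257.7 m
S2–S3: 220.8 m
S3–S4: 674.6 m
Smallest added distance is 220.8 m, inserting between S2 and S3.

between S2 and S3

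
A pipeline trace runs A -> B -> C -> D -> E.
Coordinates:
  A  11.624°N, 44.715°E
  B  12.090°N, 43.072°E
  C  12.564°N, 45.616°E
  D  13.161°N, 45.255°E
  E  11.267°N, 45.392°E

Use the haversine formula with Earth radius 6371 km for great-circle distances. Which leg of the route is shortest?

C–D

Leg distances:
A→B: 186.2 km
B→C: 281.3 km
C→D: 77.1 km
D→E: 211.1 km
The shortest leg is C–D at 77.1 km.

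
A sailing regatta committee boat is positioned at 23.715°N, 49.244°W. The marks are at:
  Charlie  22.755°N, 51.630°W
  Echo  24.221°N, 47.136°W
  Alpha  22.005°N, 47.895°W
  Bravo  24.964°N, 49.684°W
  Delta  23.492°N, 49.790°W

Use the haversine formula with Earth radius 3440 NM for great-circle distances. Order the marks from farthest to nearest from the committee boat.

Distance from the committee boat at 23.715°N, 49.244°W to each:
Charlie 22.755°N, 51.630°W: 143.7 NM
Alpha 22.005°N, 47.895°W: 126.9 NM
Echo 24.221°N, 47.136°W: 119.6 NM
Bravo 24.964°N, 49.684°W: 78.8 NM
Delta 23.492°N, 49.790°W: 32.9 NM

Charlie, Alpha, Echo, Bravo, Delta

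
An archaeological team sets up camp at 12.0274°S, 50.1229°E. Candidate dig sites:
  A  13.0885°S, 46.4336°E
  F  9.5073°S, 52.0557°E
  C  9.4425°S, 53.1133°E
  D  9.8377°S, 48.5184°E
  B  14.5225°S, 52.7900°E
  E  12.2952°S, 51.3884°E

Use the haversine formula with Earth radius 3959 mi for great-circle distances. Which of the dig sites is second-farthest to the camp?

A

Distances from the camp (12.0274°S, 50.1229°E):
C: 270.4 mi
A: 259.4 mi
B: 248.8 mi
F: 218.0 mi
D: 186.4 mi
E: 87.5 mi
The second-farthest is A at 259.4 mi.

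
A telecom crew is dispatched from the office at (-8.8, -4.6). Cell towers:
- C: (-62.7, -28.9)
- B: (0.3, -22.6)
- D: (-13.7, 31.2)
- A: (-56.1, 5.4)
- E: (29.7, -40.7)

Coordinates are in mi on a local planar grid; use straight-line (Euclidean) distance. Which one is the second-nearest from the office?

Distances from the office ((-8.8, -4.6)):
B: 20.2 mi
D: 36.1 mi
A: 48.3 mi
E: 52.8 mi
C: 59.1 mi
The second-nearest is D at 36.1 mi.

D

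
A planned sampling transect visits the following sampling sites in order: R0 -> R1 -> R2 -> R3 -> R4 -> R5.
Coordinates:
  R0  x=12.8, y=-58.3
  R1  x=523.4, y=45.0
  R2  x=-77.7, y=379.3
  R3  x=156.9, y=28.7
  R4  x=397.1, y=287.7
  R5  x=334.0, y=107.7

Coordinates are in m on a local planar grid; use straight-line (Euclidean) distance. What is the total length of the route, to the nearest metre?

2175 m

Leg distances:
R0→R1: 520.9 m  (cumulative 520.9 m)
R1→R2: 687.8 m  (cumulative 1208.8 m)
R2→R3: 421.9 m  (cumulative 1630.6 m)
R3→R4: 353.2 m  (cumulative 1983.8 m)
R4→R5: 190.7 m  (cumulative 2174.6 m)
Total route length ≈ 2175 m.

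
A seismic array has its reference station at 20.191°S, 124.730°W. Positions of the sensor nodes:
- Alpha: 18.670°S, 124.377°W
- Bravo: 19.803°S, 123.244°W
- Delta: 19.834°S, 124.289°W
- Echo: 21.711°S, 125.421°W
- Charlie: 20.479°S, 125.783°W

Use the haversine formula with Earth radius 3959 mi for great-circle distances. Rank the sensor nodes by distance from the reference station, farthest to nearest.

Distance from the reference station at 20.191°S, 124.730°W to each:
Echo 21.711°S, 125.421°W: 114.1 mi
Alpha 18.670°S, 124.377°W: 107.6 mi
Bravo 19.803°S, 123.244°W: 100.1 mi
Charlie 20.479°S, 125.783°W: 71.1 mi
Delta 19.834°S, 124.289°W: 37.8 mi

Echo, Alpha, Bravo, Charlie, Delta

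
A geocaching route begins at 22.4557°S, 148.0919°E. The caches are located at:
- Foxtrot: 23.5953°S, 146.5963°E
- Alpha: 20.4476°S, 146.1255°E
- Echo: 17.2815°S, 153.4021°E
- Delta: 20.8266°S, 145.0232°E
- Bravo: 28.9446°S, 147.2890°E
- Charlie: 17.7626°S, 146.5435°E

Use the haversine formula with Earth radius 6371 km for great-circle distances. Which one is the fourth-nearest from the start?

Charlie

Distances from the start (22.4557°S, 148.0919°E):
Foxtrot: 198.7 km
Alpha: 302.1 km
Delta: 365.2 km
Charlie: 546.3 km
Bravo: 726.0 km
Echo: 799.4 km
The fourth-nearest is Charlie at 546.3 km.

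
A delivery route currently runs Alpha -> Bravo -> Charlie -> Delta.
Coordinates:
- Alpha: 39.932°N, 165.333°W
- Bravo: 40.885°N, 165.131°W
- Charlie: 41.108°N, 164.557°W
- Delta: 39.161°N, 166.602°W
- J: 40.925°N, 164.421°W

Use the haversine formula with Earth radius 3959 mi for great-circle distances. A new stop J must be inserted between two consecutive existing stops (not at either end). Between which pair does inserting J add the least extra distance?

between Charlie and Delta

Added distance for inserting J between each consecutive pair:
Alpha–Bravo: 54.2 mi
Bravo–Charlie: 18.0 mi
Charlie–Delta: 9.8 mi
Smallest added distance is 9.8 mi, inserting between Charlie and Delta.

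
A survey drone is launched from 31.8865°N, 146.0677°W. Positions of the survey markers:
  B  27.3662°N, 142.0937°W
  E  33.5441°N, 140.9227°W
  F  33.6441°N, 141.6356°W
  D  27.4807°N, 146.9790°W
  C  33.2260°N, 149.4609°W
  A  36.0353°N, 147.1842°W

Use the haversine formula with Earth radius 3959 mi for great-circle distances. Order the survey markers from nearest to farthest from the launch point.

C, F, A, D, E, B

Distances from the launch point:
C 33.2260°N, 149.4609°W: 218.2 mi
F 33.6441°N, 141.6356°W: 284.7 mi
A 36.0353°N, 147.1842°W: 293.7 mi
D 27.4807°N, 146.9790°W: 309.3 mi
E 33.5441°N, 140.9227°W: 320.2 mi
B 27.3662°N, 142.0937°W: 393.0 mi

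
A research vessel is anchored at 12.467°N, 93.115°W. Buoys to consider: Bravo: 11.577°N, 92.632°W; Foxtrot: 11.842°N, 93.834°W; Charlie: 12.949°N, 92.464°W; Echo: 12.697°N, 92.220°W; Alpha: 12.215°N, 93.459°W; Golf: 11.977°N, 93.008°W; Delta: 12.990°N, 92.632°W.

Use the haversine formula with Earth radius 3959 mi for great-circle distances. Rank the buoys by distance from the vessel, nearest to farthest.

Alpha, Golf, Delta, Charlie, Echo, Foxtrot, Bravo

Computing each great-circle distance from 12.467°N, 93.115°W:
Alpha 12.215°N, 93.459°W: 29.0 mi
Golf 11.977°N, 93.008°W: 34.6 mi
Delta 12.990°N, 92.632°W: 48.6 mi
Charlie 12.949°N, 92.464°W: 55.1 mi
Echo 12.697°N, 92.220°W: 62.4 mi
Foxtrot 11.842°N, 93.834°W: 65.0 mi
Bravo 11.577°N, 92.632°W: 69.6 mi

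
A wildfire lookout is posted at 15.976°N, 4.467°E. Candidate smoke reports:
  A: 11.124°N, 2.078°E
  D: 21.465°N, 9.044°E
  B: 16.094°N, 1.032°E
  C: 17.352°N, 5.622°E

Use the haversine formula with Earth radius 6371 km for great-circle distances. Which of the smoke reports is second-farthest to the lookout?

A

Distance to each, sorted:
D: 777.6 km
A: 598.1 km
B: 367.3 km
C: 196.3 km
The second-farthest is A at 598.1 km.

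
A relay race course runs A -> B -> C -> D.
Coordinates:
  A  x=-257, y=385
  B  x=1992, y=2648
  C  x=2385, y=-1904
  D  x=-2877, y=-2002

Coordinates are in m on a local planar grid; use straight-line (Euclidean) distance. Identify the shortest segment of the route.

A–B

Leg distances:
A→B: 3190.5 m
B→C: 4568.9 m
C→D: 5262.9 m
The shortest leg is A–B at 3190.5 m.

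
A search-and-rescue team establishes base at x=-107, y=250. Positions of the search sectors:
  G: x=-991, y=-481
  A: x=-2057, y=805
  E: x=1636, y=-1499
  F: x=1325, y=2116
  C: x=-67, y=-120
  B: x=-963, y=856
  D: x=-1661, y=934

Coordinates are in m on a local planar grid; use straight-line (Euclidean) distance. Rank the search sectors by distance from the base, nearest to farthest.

C, B, G, D, A, F, E

Distances from the base:
C x=-67, y=-120: 372.2 m
B x=-963, y=856: 1048.8 m
G x=-991, y=-481: 1147.1 m
D x=-1661, y=934: 1697.9 m
A x=-2057, y=805: 2027.4 m
F x=1325, y=2116: 2352.1 m
E x=1636, y=-1499: 2469.2 m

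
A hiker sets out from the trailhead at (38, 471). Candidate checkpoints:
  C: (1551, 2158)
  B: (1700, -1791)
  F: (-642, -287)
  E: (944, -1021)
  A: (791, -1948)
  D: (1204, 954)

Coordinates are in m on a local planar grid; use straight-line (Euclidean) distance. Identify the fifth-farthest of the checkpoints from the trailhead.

D

Distance to each, sorted:
B: 2806.9 m
A: 2533.5 m
C: 2266.1 m
E: 1745.5 m
D: 1262.1 m
F: 1018.3 m
The fifth-farthest is D at 1262.1 m.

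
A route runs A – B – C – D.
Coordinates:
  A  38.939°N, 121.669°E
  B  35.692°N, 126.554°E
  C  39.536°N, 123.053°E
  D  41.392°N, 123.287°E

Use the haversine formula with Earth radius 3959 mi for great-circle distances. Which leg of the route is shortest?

C–D

Leg distances:
A→B: 349.8 mi
B→C: 327.5 mi
C→D: 128.8 mi
The shortest leg is C–D at 128.8 mi.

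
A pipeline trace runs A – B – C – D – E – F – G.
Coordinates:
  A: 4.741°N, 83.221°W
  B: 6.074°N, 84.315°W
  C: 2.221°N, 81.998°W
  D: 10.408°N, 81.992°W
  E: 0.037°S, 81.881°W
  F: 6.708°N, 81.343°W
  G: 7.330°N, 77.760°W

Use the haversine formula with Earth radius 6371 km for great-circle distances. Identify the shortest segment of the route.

A–B

Leg distances:
A→B: 191.4 km
B→C: 499.6 km
C→D: 910.4 km
D→E: 1161.5 km
E→F: 752.4 km
F→G: 401.4 km
The shortest leg is A–B at 191.4 km.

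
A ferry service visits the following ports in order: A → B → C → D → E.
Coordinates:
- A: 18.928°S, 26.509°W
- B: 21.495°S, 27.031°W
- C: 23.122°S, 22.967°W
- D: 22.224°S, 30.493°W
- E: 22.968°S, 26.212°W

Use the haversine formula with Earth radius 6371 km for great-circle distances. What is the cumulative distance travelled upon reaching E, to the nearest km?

Leg distances:
A→B: 290.6 km  (cumulative 290.6 km)
B→C: 455.5 km  (cumulative 746.1 km)
C→D: 778.5 km  (cumulative 1524.6 km)
D→E: 447.2 km  (cumulative 1971.8 km)
Cumulative distance at E ≈ 1972 km.

1972 km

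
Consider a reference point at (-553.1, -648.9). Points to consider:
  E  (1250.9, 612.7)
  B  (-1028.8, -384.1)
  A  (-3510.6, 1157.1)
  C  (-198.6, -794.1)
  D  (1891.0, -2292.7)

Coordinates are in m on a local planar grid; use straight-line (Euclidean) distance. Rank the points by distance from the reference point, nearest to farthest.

C, B, E, D, A

Distance from the reference point at (-553.1, -648.9) to each:
C (-198.6, -794.1): 383.1 m
B (-1028.8, -384.1): 544.4 m
E (1250.9, 612.7): 2201.4 m
D (1891.0, -2292.7): 2945.5 m
A (-3510.6, 1157.1): 3465.3 m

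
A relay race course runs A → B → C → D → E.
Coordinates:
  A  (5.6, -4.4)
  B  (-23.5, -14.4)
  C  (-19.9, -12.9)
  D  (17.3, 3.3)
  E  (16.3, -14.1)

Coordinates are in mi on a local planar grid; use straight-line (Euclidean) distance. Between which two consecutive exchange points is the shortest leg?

B–C

Leg distances:
A→B: 30.8 mi
B→C: 3.9 mi
C→D: 40.6 mi
D→E: 17.4 mi
The shortest leg is B–C at 3.9 mi.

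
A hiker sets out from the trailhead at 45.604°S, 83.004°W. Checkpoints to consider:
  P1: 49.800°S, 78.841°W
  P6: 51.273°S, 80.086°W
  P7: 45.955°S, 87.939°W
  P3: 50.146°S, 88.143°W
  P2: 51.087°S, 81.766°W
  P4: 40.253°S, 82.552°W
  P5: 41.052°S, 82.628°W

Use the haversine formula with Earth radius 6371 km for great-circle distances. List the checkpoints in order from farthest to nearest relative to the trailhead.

P6, P3, P2, P4, P1, P5, P7

Distance from the trailhead at 45.604°S, 83.004°W to each:
P6 51.273°S, 80.086°W: 666.0 km
P3 50.146°S, 88.143°W: 633.7 km
P2 51.087°S, 81.766°W: 616.5 km
P4 40.253°S, 82.552°W: 596.1 km
P1 49.800°S, 78.841°W: 560.8 km
P5 41.052°S, 82.628°W: 507.1 km
P7 45.955°S, 87.939°W: 384.6 km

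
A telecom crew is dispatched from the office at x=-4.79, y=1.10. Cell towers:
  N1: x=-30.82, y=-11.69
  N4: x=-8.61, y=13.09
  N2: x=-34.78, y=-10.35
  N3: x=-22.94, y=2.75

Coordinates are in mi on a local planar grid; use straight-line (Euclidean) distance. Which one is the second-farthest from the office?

N1

Distances from the office (x=-4.79, y=1.10):
N2: 32.1 mi
N1: 29.0 mi
N3: 18.2 mi
N4: 12.6 mi
The second-farthest is N1 at 29.0 mi.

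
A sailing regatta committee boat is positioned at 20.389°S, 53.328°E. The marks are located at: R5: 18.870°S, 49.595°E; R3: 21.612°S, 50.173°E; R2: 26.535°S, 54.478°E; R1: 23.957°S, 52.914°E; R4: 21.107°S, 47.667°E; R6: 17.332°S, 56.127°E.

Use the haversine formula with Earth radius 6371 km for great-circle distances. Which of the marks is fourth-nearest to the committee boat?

R6

Distances from the committee boat (20.389°S, 53.328°E):
R3: 354.6 km
R1: 399.0 km
R5: 425.9 km
R6: 449.7 km
R4: 594.0 km
R2: 693.4 km
The fourth-nearest is R6 at 449.7 km.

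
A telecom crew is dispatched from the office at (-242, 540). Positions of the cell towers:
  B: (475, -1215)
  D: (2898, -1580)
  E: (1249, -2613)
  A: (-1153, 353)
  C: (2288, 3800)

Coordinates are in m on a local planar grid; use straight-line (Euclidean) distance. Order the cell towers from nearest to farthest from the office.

A, B, E, D, C

Computing each straight-line distance from (-242, 540):
A (-1153, 353): 930.0 m
B (475, -1215): 1895.8 m
E (1249, -2613): 3487.8 m
D (2898, -1580): 3788.7 m
C (2288, 3800): 4126.6 m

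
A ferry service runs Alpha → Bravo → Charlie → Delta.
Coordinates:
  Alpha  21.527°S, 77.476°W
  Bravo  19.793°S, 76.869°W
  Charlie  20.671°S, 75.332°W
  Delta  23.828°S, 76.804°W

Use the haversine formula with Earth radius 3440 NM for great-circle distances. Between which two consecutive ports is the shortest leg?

Leg distances:
Alpha→Bravo: 109.6 NM
Bravo→Charlie: 101.4 NM
Charlie→Delta: 206.4 NM
The shortest leg is Bravo–Charlie at 101.4 NM.

Bravo–Charlie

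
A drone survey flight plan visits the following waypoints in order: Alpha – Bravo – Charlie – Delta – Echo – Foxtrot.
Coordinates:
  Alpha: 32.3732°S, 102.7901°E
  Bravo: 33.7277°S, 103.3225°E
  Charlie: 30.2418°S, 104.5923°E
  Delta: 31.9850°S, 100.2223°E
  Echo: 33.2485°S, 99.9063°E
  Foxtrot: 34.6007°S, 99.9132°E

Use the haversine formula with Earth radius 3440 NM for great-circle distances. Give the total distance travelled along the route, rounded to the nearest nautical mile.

711 NM

Leg distances:
Alpha→Bravo: 85.6 NM  (cumulative 85.6 NM)
Bravo→Charlie: 219.0 NM  (cumulative 304.7 NM)
Charlie→Delta: 247.8 NM  (cumulative 552.5 NM)
Delta→Echo: 77.5 NM  (cumulative 630.0 NM)
Echo→Foxtrot: 81.2 NM  (cumulative 711.2 NM)
Total route length ≈ 711 NM.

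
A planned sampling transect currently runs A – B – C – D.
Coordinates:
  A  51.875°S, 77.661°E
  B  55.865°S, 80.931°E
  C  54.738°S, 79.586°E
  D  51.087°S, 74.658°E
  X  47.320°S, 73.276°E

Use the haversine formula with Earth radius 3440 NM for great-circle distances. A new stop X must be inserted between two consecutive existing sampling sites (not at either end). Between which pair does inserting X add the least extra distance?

Added distance for inserting X between each consecutive pair:
A–B: 642.6 NM
B–C: 1009.2 NM
C–D: 454.7 NM
Smallest added distance is 454.7 NM, inserting between C and D.

between C and D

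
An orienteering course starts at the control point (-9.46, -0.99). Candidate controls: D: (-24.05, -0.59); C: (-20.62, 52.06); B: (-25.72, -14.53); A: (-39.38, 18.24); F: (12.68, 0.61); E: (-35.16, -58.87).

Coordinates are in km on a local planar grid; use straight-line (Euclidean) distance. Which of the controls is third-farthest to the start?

Distances from the start ((-9.46, -0.99)):
E: 63.3 km
C: 54.2 km
A: 35.6 km
F: 22.2 km
B: 21.2 km
D: 14.6 km
The third-farthest is A at 35.6 km.

A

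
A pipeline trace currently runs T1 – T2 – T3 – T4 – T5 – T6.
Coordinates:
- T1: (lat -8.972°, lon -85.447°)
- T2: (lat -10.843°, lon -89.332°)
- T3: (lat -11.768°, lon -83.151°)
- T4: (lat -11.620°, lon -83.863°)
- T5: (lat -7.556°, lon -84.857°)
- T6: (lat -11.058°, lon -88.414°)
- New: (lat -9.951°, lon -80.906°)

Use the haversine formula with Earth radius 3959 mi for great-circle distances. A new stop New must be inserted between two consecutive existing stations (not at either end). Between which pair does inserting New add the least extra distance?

Added distance for inserting New between each consecutive pair:
T1–T2: 598.4 mi
T2–T3: 349.7 mi
T3–T4: 379.6 mi
T4–T5: 259.1 mi
T5–T6: 489.7 mi
Smallest added distance is 259.1 mi, inserting between T4 and T5.

between T4 and T5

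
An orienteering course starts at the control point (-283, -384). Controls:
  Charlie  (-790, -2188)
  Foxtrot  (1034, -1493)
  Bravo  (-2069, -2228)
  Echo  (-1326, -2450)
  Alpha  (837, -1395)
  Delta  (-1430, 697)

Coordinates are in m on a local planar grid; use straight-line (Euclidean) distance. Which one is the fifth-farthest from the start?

Delta

Distances from the start ((-283, -384)):
Bravo: 2567.1 m
Echo: 2314.3 m
Charlie: 1873.9 m
Foxtrot: 1721.7 m
Delta: 1576.1 m
Alpha: 1508.8 m
The fifth-farthest is Delta at 1576.1 m.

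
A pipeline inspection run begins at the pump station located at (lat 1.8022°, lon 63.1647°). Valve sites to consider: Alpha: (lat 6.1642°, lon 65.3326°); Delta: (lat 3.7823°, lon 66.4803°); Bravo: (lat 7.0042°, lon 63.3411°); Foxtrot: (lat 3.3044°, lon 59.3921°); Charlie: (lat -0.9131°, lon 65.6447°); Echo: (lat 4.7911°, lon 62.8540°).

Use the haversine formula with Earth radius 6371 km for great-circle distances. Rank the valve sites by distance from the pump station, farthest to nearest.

Bravo, Alpha, Foxtrot, Delta, Charlie, Echo

Computing each great-circle distance from (lat 1.8022°, lon 63.1647°):
Bravo (lat 7.0042°, lon 63.3411°): 578.8 km
Alpha (lat 6.1642°, lon 65.3326°): 541.3 km
Foxtrot (lat 3.3044°, lon 59.3921°): 451.1 km
Delta (lat 3.7823°, lon 66.4803°): 429.0 km
Charlie (lat -0.9131°, lon 65.6447°): 408.9 km
Echo (lat 4.7911°, lon 62.8540°): 334.1 km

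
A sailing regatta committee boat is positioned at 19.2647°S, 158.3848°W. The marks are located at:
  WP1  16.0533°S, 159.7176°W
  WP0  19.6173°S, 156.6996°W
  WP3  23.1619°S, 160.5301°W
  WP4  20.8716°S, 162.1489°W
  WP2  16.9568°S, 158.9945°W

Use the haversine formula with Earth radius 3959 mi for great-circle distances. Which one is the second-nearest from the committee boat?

WP2

Distance to each, sorted:
WP0: 112.5 mi
WP2: 164.4 mi
WP1: 238.6 mi
WP4: 268.3 mi
WP3: 302.7 mi
The second-nearest is WP2 at 164.4 mi.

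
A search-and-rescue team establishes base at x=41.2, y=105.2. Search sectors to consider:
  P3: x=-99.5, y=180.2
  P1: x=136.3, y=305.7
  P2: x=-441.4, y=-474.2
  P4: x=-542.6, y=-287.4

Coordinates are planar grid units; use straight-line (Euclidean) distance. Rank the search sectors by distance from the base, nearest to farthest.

Distance from the base at x=41.2, y=105.2 to each:
P3 x=-99.5, y=180.2: 159.4
P1 x=136.3, y=305.7: 221.9
P4 x=-542.6, y=-287.4: 703.5
P2 x=-441.4, y=-474.2: 754.1

P3, P1, P4, P2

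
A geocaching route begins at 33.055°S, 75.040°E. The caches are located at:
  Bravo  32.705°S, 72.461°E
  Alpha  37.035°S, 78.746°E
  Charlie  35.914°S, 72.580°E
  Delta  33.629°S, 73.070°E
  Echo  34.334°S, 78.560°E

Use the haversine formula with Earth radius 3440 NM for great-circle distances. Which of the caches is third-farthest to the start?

Echo

Distances from the start (33.055°S, 75.040°E):
Alpha: 300.4 NM
Charlie: 210.4 NM
Echo: 191.9 NM
Bravo: 131.7 NM
Delta: 104.6 NM
The third-farthest is Echo at 191.9 NM.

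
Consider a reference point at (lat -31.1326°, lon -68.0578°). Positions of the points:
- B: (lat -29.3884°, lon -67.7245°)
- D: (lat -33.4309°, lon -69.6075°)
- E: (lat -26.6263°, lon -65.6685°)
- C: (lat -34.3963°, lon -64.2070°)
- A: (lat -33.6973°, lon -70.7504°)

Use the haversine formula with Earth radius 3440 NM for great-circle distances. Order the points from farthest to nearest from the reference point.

E, C, A, D, B

Distance from the reference point at (lat -31.1326°, lon -68.0578°) to each:
E (lat -26.6263°, lon -65.6685°): 298.3 NM
C (lat -34.3963°, lon -64.2070°): 276.0 NM
A (lat -33.6973°, lon -70.7504°): 205.7 NM
D (lat -33.4309°, lon -69.6075°): 158.8 NM
B (lat -29.3884°, lon -67.7245°): 106.1 NM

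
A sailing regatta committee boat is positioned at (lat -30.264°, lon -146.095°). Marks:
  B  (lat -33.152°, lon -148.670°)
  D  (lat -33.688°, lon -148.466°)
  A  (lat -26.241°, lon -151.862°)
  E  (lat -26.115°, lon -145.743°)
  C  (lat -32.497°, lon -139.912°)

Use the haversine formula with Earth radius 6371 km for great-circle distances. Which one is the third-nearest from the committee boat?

Distance to each, sorted:
B: 403.0 km
D: 441.5 km
E: 462.6 km
C: 637.2 km
A: 720.3 km
The third-nearest is E at 462.6 km.

E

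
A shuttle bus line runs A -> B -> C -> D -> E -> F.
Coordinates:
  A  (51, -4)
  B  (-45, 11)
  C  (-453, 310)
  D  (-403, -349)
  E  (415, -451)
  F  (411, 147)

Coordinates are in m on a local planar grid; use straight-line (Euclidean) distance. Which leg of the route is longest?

Leg distances:
A→B: 97.2 m
B→C: 505.8 m
C→D: 660.9 m
D→E: 824.3 m
E→F: 598.0 m
The longest leg is D–E at 824.3 m.

D–E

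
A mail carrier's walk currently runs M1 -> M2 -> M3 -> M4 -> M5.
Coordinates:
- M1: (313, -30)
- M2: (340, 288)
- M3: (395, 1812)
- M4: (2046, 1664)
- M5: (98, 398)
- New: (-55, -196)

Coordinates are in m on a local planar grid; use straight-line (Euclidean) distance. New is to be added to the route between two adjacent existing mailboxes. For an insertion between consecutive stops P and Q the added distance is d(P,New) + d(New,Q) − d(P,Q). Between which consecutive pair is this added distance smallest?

between M1 and M2

Added distance for inserting New between each consecutive pair:
M1–M2: 709.3 m
M2–M3: 1157.5 m
M3–M4: 3206.2 m
M4–M5: 1096.2 m
Smallest added distance is 709.3 m, inserting between M1 and M2.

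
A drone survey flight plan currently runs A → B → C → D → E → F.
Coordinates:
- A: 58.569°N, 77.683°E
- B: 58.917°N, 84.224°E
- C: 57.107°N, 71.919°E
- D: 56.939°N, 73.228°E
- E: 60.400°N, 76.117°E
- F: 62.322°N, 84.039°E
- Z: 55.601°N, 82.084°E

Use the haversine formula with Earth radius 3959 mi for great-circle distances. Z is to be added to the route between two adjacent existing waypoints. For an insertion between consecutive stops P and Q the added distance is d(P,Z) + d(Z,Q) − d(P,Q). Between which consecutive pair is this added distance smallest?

between B and C

Added distance for inserting Z between each consecutive pair:
A–B: 270.3 mi
B–C: 178.4 mi
C–D: 703.7 mi
D–E: 488.0 mi
E–F: 572.5 mi
Smallest added distance is 178.4 mi, inserting between B and C.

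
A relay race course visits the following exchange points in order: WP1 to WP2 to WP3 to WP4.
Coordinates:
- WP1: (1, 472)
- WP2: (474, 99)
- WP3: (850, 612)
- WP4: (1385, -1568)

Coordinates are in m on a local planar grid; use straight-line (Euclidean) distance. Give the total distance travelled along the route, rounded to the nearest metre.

3483 m

Leg distances:
WP1→WP2: 602.4 m  (cumulative 602.4 m)
WP2→WP3: 636.0 m  (cumulative 1238.4 m)
WP3→WP4: 2244.7 m  (cumulative 3483.1 m)
Total route length ≈ 3483 m.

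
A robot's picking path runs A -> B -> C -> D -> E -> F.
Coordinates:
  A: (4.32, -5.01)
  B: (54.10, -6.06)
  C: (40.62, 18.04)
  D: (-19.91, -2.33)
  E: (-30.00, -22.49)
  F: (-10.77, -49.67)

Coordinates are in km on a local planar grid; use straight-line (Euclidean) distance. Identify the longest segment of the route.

Leg distances:
A→B: 49.8 km
B→C: 27.6 km
C→D: 63.9 km
D→E: 22.5 km
E→F: 33.3 km
The longest leg is C–D at 63.9 km.

C–D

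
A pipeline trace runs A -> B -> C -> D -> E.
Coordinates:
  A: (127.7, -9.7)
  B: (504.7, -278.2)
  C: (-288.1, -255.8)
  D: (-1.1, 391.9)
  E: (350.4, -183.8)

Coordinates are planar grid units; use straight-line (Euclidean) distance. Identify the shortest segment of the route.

A–B

Leg distances:
A→B: 462.8
B→C: 793.1
C→D: 708.4
D→E: 674.5
The shortest leg is A–B at 462.8.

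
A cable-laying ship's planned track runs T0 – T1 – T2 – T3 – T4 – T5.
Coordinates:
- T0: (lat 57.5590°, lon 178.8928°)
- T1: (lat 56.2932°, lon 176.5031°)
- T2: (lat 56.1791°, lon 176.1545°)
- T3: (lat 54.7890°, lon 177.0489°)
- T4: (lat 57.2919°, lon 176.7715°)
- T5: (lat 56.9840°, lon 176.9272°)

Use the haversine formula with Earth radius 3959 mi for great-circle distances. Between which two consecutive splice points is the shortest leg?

T1–T2

Leg distances:
T0→T1: 125.6 mi
T1→T2: 15.5 mi
T2→T3: 102.2 mi
T3→T4: 173.3 mi
T4→T5: 22.1 mi
The shortest leg is T1–T2 at 15.5 mi.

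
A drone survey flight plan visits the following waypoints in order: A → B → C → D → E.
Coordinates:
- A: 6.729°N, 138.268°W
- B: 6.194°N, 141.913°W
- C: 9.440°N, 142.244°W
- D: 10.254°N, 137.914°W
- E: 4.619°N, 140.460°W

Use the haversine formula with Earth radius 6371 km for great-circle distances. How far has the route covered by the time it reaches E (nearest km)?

1939 km

Leg distances:
A→B: 407.1 km  (cumulative 407.1 km)
B→C: 362.8 km  (cumulative 769.9 km)
C→D: 482.9 km  (cumulative 1252.8 km)
D→E: 686.5 km  (cumulative 1939.4 km)
Cumulative distance at E ≈ 1939 km.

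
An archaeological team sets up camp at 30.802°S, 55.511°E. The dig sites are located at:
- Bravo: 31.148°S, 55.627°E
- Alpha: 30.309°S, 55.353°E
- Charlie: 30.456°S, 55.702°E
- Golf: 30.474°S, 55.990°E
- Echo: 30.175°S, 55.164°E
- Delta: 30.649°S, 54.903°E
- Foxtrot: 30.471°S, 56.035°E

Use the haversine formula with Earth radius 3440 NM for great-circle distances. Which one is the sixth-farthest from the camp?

Distance to each, sorted:
Echo: 41.7 NM
Foxtrot: 33.6 NM
Delta: 32.7 NM
Golf: 31.6 NM
Alpha: 30.7 NM
Charlie: 23.0 NM
Bravo: 21.6 NM
The sixth-farthest is Charlie at 23.0 NM.

Charlie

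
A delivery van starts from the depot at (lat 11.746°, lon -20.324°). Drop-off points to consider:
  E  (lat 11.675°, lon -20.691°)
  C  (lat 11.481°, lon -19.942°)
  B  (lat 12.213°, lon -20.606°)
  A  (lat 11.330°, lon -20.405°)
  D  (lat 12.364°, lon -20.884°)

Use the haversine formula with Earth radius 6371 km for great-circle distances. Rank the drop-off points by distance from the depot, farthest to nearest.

Computing each great-circle distance from (lat 11.746°, lon -20.324°):
D (lat 12.364°, lon -20.884°): 91.8 km
B (lat 12.213°, lon -20.606°): 60.3 km
C (lat 11.481°, lon -19.942°): 51.0 km
A (lat 11.330°, lon -20.405°): 47.1 km
E (lat 11.675°, lon -20.691°): 40.7 km

D, B, C, A, E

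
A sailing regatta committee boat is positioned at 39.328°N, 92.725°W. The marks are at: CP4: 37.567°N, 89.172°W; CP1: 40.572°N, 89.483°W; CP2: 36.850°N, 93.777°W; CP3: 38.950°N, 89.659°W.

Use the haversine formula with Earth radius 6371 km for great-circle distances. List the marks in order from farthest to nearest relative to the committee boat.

Distance from the committee boat at 39.328°N, 92.725°W to each:
CP4 37.567°N, 89.172°W: 366.1 km
CP1 40.572°N, 89.483°W: 309.0 km
CP2 36.850°N, 93.777°W: 290.5 km
CP3 38.950°N, 89.659°W: 267.7 km

CP4, CP1, CP2, CP3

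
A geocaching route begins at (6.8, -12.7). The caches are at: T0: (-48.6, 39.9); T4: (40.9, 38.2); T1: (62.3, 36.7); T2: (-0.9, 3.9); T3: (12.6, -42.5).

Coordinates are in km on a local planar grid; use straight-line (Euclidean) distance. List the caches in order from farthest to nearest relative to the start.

Distances from the start:
T0 (-48.6, 39.9): 76.4 km
T1 (62.3, 36.7): 74.3 km
T4 (40.9, 38.2): 61.3 km
T3 (12.6, -42.5): 30.4 km
T2 (-0.9, 3.9): 18.3 km

T0, T1, T4, T3, T2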